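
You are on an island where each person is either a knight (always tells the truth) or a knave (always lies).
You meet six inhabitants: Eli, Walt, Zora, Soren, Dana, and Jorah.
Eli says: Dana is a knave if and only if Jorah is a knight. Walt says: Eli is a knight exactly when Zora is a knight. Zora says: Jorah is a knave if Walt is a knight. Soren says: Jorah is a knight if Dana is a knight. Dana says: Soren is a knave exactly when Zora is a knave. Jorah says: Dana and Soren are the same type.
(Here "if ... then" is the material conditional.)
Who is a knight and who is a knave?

Eli is a knave, Walt is a knave, Zora is a knight, Soren is a knight, Dana is a knight, and Jorah is a knight.

As a knave, Eli's statement "Dana is a knave if and only if Jorah is a knight" should be False; it is.
Walt is a knave, so "Eli is a knight exactly when Zora is a knight" must be False — and it is.
Zora is a knight, so "Jorah is a knave if Walt is a knight" must be true — and it is.
Soren (knight): "Jorah is a knight if Dana is a knight" — true. ✓
Dana (knight): "Soren is a knave exactly when Zora is a knave" — true. ✓
Jorah is a knight, so "Dana and Soren are the same type" must be true — and it is.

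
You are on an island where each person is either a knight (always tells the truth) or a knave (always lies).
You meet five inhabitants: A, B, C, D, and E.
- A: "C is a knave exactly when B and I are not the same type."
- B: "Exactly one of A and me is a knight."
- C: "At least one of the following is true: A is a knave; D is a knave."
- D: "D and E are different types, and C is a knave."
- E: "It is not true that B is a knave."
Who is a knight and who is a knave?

A is a knave, and the claim "C is a knave exactly when B and I are not the same type" is indeed False.
B is a knight, and the claim "exactly one of A and me is a knight" is indeed true.
Since C is a knight, "at least one of the following is true: A is a knave; D is a knave" needs to be true, which holds.
D is a knave, so "D and E are different types, and C is a knave" must be False — and it is.
Since E is a knight, "it is not true that B is a knave" needs to be true, which holds.

A is a knave, B is a knight, C is a knight, D is a knave, and E is a knight.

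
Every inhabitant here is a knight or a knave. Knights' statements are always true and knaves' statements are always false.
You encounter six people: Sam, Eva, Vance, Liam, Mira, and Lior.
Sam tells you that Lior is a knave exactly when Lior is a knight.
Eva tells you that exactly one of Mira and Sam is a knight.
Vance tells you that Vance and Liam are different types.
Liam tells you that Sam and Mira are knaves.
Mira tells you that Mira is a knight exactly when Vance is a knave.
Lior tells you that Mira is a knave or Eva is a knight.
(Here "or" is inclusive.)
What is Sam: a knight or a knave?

Consistent assignments: {Sam=knave, Eva=knight, Vance=knave, Liam=knave, Mira=knight, Lior=knight}
In every consistent assignment, Sam is a knave.

Sam is a knave.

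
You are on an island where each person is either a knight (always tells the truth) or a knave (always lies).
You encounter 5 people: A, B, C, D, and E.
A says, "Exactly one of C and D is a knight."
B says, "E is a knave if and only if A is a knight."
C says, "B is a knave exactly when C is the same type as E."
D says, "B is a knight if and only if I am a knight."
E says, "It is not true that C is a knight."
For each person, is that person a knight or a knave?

Knights: A, B, and C. Knaves: D and E.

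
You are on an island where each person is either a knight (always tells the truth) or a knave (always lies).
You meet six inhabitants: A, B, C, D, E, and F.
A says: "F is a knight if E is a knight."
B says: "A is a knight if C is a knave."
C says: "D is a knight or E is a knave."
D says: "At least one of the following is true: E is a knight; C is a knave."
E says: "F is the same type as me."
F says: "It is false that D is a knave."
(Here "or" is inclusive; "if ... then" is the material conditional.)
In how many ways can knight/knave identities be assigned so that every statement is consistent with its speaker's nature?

1

Consistent assignments:
  A=knight, B=knight, C=knight, D=knight, E=knight, F=knight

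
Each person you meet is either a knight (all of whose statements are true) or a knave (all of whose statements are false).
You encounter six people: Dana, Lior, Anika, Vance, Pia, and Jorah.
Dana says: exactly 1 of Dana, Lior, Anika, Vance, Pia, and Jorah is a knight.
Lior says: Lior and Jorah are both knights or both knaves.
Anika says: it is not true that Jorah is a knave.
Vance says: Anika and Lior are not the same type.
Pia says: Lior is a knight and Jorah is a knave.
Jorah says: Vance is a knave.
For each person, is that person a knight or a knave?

Knights: Lior, Anika, and Jorah. Knaves: Dana, Vance, and Pia.

Dana (knave): "exactly 1 of Dana, Lior, Anika, Vance, Pia, and Jorah is a knight" — False. ✓
Lior is a knight, and the claim "Lior and Jorah are both knights or both knaves" is indeed True.
Anika is a knight, so "it is not true that Jorah is a knave" must be True — and it is.
Vance is a knave, and the claim "Anika and Lior are not the same type" is indeed False.
Pia is a knave; "Lior is a knight and Jorah is a knave" is False, as required.
Since Jorah is a knight, "Vance is a knave" needs to be True, which holds.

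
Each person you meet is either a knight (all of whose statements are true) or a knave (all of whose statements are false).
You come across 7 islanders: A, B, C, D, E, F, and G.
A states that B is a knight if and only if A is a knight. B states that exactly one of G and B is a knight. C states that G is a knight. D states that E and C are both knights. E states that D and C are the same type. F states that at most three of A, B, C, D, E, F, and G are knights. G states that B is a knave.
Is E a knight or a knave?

Consistent assignments: {A=knave, B=knight, C=knave, D=knave, E=knight, F=knight, G=knave}
In every consistent assignment, E is a knight.

E is a knight.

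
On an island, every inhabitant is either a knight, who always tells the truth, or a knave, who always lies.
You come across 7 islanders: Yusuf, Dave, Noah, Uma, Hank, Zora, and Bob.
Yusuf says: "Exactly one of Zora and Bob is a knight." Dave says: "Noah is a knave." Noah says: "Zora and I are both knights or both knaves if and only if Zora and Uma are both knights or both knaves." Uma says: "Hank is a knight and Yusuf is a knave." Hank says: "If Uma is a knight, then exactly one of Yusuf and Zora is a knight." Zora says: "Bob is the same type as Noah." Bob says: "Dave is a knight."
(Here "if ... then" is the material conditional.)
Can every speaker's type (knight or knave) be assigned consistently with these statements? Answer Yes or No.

No

Checking all 128 assignments, each has at least one speaker whose statement's truth value contradicts their type.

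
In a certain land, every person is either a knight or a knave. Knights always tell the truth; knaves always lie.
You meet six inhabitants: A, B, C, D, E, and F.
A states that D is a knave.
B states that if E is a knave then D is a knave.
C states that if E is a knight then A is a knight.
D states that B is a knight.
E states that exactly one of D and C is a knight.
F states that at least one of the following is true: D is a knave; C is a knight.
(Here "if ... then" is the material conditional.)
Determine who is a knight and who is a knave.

A is a knave, B is a knight, C is a knave, D is a knight, E is a knight, and F is a knave.

A is a knave, and the claim "D is a knave" is indeed false.
B is a knight, so "if E is a knave then D is a knave" must be true — and it is.
Since C is a knave, "if E is a knight then A is a knight" needs to be false, which holds.
As a knight, D's statement "B is a knight" should be true; it is.
E (knight): "exactly one of D and C is a knight" — true. ✓
Since F is a knave, "at least one of the following is true: D is a knave; C is a knight" needs to be false, which holds.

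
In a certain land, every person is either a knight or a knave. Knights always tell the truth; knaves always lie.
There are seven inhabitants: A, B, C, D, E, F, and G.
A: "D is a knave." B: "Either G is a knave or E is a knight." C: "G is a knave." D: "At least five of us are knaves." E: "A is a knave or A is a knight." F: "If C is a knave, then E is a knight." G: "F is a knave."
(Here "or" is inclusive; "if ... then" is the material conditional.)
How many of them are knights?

5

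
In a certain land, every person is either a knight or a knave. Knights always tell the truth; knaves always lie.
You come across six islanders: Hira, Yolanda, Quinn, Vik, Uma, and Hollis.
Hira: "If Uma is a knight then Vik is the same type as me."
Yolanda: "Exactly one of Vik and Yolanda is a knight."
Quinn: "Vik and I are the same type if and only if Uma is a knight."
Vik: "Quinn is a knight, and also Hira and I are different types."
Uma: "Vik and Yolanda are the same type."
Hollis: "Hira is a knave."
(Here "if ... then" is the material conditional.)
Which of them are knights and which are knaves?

As a knight, Hira's statement "if Uma is a knight then Vik is the same type as me" should be true; it is.
As a knight, Yolanda's statement "exactly one of Vik and Yolanda is a knight" should be true; it is.
As a knave, Quinn's statement "Vik and I are the same type if and only if Uma is a knight" should be false; it is.
Since Vik is a knave, "Quinn is a knight, and also Hira and I are different types" needs to be false, which holds.
Uma (knave): "Vik and Yolanda are the same type" — false. ✓
Hollis (knave): "Hira is a knave" — false. ✓

Hira is a knight, Yolanda is a knight, Quinn is a knave, Vik is a knave, Uma is a knave, and Hollis is a knave.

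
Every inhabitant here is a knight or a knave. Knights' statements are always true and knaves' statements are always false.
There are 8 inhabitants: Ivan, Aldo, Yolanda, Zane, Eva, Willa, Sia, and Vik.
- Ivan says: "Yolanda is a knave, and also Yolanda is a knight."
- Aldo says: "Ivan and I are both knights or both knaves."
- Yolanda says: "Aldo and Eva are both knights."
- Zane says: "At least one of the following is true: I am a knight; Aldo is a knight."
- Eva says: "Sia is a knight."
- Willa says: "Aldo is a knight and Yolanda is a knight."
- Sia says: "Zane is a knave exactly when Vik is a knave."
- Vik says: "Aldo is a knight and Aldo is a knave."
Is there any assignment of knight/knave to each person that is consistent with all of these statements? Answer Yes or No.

No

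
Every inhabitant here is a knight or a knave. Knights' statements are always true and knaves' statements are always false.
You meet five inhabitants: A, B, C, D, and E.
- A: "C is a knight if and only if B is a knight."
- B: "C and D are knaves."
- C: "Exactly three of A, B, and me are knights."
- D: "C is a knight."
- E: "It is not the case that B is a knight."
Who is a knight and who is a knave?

A is a knave, so "C is a knight if and only if B is a knight" must be False — and it is.
Since B is a knight, "C and D are knaves" needs to be true, which holds.
Since C is a knave, "exactly three of A, B, and me are knights" needs to be False, which holds.
D is a knave, so "C is a knight" must be False — and it is.
E is a knave, so "it is not the case that B is a knight" must be False — and it is.

Knights: B. Knaves: A, C, D, and E.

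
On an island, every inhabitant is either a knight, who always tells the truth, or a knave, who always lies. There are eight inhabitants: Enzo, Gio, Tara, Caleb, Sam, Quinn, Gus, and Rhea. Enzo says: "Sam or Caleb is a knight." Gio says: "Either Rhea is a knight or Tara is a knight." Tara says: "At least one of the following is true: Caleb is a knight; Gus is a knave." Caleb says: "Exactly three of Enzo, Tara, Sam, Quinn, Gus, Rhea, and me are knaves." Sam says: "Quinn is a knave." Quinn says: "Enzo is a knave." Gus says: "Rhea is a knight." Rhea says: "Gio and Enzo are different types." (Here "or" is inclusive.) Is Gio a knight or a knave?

Gio is a knight.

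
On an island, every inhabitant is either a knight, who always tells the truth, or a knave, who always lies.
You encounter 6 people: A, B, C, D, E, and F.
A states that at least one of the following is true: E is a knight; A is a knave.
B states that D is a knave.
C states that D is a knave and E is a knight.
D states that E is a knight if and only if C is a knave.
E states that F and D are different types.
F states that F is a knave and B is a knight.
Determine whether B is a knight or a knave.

B is a knave.

Consistent assignments: {A=knight, B=knave, C=knave, D=knight, E=knight, F=knave}
In every consistent assignment, B is a knave.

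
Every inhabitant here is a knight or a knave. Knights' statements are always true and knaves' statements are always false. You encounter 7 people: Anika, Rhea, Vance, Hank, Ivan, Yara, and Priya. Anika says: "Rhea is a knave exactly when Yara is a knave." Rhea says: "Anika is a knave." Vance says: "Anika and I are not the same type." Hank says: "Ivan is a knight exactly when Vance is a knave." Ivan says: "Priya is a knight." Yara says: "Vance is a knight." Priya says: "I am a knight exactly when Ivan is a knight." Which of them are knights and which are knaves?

Knights: Rhea, Hank, Ivan, and Priya. Knaves: Anika, Vance, and Yara.

Anika is a knave; "Rhea is a knave exactly when Yara is a knave" is False, as required.
Rhea (knight): "Anika is a knave" — True. ✓
Vance is a knave, so "Anika and I are not the same type" must be False — and it is.
Hank (knight): "Ivan is a knight exactly when Vance is a knave" — True. ✓
Ivan is a knight, and the claim "Priya is a knight" is indeed True.
Yara is a knave, so "Vance is a knight" must be False — and it is.
Priya (knight): "I am a knight exactly when Ivan is a knight" — True. ✓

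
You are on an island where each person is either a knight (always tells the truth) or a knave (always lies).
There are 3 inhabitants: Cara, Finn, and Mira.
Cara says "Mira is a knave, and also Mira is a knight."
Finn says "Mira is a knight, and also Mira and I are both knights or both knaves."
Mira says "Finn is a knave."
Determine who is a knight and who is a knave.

Knights: Mira. Knaves: Cara and Finn.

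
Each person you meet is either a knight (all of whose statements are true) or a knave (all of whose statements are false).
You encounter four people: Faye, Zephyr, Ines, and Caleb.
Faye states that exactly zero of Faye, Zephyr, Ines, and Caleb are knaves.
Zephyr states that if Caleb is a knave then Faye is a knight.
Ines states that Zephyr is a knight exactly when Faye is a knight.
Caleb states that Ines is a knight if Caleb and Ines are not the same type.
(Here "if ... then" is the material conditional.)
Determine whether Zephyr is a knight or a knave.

Zephyr is a knight.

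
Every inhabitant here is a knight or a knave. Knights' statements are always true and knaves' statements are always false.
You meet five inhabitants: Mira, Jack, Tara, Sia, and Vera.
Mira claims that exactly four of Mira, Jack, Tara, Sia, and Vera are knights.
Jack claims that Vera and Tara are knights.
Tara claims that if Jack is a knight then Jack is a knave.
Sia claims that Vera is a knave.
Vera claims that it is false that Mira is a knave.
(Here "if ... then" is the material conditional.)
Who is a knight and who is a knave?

Mira is a knave, Jack is a knave, Tara is a knight, Sia is a knight, and Vera is a knave.

Suppose Mira is a knight. Then Mira's statement "exactly four of Mira, Jack, Tara, Sia, and Vera are knights" would have to be true. Checking the 16 ways to assign the others, none is consistent with every speaker.
(For instance, with Jack=knave, Tara=knight, Sia=knight, Vera=knave, Mira's claim "exactly four of Mira, Jack, Tara, Sia, and Vera are knights" comes out false where it would need to be true.)
So Mira must be a knave, making "exactly four of Mira, Jack, Tara, Sia, and Vera are knights" false. Taking Mira=knave, Jack=knave, Tara=knight, Sia=knight, Vera=knave, each remaining statement checks out:
  Jack (knave): "Vera and Tara are knights" — false. ✓
  Tara (knight): "if Jack is a knight then Jack is a knave" — true. ✓
  Sia (knight): "Vera is a knave" — true. ✓
  Vera (knave): "it is false that Mira is a knave" — false. ✓
This is the unique consistent assignment.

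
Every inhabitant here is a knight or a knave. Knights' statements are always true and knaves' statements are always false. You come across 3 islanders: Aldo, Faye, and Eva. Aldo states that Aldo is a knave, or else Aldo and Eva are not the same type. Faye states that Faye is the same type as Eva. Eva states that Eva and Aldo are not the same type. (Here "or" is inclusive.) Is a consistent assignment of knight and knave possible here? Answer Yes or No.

No

Checking all 8 assignments, each has at least one speaker whose statement's truth value contradicts their type.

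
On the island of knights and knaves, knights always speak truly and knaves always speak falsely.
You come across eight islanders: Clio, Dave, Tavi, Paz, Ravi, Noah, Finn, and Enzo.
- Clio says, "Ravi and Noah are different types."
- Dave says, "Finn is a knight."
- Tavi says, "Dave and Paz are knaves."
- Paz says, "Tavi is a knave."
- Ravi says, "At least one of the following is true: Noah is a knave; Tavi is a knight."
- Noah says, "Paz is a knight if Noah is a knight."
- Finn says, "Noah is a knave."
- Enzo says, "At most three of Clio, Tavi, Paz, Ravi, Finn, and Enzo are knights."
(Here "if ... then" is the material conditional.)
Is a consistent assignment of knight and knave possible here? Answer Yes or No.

Yes

One consistent assignment: Clio=knight, Dave=knave, Tavi=knave, Paz=knight, Ravi=knave, Noah=knight, Finn=knave, Enzo=knight.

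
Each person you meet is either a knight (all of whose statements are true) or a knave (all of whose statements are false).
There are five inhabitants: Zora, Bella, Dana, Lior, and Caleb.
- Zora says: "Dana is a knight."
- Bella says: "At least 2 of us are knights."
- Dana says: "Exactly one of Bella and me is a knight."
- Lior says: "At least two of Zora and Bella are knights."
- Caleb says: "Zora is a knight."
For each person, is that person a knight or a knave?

Zora is a knave, so "Dana is a knight" must be false — and it is.
As a knave, Bella's statement "at least 2 of us are knights" should be false; it is.
Dana is a knave, so "exactly one of Bella and me is a knight" must be false — and it is.
Lior is a knave; "at least two of Zora and Bella are knights" is false, as required.
Caleb (knave): "Zora is a knight" — false. ✓

Knights: none. Knaves: Zora, Bella, Dana, Lior, and Caleb.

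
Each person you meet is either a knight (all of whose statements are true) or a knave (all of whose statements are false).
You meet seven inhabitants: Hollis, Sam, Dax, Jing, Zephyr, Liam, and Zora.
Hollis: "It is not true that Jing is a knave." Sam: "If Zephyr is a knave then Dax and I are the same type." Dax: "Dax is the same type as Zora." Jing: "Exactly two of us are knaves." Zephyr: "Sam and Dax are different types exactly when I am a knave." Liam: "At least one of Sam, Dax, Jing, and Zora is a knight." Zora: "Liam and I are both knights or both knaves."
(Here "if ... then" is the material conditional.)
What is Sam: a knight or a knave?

Consistent assignments: {Hollis=knave, Sam=knight, Dax=knight, Jing=knave, Zephyr=knave, Liam=knight, Zora=knight}
In every consistent assignment, Sam is a knight.

Sam is a knight.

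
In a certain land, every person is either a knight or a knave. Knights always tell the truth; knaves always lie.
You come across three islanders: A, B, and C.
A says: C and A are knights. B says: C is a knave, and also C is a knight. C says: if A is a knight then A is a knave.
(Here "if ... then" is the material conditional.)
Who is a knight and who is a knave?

A is a knave, B is a knave, and C is a knight.

A is a knave, and the claim "C and A are knights" is indeed False.
As a knave, B's statement "C is a knave, and also C is a knight" should be False; it is.
C is a knight; "if A is a knight then A is a knave" is True, as required.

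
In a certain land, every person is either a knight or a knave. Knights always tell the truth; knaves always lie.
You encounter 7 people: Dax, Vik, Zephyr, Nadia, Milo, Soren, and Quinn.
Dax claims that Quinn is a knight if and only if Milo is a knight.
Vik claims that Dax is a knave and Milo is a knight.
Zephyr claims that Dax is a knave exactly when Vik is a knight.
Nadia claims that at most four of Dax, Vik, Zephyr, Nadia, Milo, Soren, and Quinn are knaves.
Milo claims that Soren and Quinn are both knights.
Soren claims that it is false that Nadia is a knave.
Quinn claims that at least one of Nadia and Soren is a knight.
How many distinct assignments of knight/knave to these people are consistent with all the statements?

2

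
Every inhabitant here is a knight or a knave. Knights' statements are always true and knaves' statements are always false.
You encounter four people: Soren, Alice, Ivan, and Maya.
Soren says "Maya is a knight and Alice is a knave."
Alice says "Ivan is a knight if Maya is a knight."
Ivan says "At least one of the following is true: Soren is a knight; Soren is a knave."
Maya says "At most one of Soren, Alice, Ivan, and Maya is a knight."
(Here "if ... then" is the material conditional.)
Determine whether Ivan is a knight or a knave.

Ivan is a knight.

Consistent assignments: {Soren=knave, Alice=knight, Ivan=knight, Maya=knave}
In every consistent assignment, Ivan is a knight.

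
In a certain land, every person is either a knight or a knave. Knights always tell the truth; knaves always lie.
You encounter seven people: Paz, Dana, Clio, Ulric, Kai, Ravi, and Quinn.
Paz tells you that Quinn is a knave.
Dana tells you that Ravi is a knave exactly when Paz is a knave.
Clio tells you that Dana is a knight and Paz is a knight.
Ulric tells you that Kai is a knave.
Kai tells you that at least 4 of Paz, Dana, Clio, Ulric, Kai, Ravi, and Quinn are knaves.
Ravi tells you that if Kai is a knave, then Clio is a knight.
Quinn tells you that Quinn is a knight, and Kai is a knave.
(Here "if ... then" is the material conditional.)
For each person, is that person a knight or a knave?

Paz (knight): "Quinn is a knave" — true. ✓
Dana is a knight, and the claim "Ravi is a knave exactly when Paz is a knave" is indeed true.
Since Clio is a knight, "Dana is a knight and Paz is a knight" needs to be true, which holds.
As a knight, Ulric's statement "Kai is a knave" should be true; it is.
Kai (knave): "at least 4 of Paz, Dana, Clio, Ulric, Kai, Ravi, and Quinn are knaves" — false. ✓
Since Ravi is a knight, "if Kai is a knave, then Clio is a knight" needs to be true, which holds.
Since Quinn is a knave, "Quinn is a knight, and Kai is a knave" needs to be false, which holds.

Paz is a knight, Dana is a knight, Clio is a knight, Ulric is a knight, Kai is a knave, Ravi is a knight, and Quinn is a knave.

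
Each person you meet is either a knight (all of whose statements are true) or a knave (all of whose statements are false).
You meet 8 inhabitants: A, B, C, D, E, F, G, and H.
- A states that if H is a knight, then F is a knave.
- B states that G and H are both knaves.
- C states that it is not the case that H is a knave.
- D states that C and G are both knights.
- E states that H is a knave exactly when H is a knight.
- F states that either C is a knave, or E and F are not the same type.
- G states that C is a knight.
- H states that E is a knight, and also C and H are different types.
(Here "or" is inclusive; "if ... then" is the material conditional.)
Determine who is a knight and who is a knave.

A is a knight, B is a knight, C is a knave, D is a knave, E is a knave, F is a knight, G is a knave, and H is a knave.

Since A is a knight, "if H is a knight, then F is a knave" needs to be true, which holds.
B is a knight; "G and H are both knaves" is true, as required.
C is a knave, and the claim "it is not the case that H is a knave" is indeed false.
As a knave, D's statement "C and G are both knights" should be false; it is.
E is a knave, so "H is a knave exactly when H is a knight" must be false — and it is.
F is a knight; "either C is a knave, or E and F are not the same type" is true, as required.
G is a knave, so "C is a knight" must be false — and it is.
H is a knave, so "E is a knight, and also C and H are different types" must be false — and it is.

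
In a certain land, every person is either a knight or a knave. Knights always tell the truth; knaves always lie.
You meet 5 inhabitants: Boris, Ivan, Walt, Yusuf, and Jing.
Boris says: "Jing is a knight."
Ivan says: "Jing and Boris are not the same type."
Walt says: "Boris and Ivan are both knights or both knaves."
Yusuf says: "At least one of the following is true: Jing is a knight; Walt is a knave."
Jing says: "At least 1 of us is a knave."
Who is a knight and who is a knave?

Suppose Boris is a knave. Then Boris's statement "Jing is a knight" would have to be false. Checking the 16 ways to assign the others, none is consistent with every speaker.
(For instance, with Ivan=knave, Walt=knave, Yusuf=knight, Jing=knight, Boris's claim "Jing is a knight" comes out true where it would need to be false.)
So Boris must be a knight, making "Jing is a knight" true. Taking Boris=knight, Ivan=knave, Walt=knave, Yusuf=knight, Jing=knight, each remaining statement checks out:
  Ivan (knave): "Jing and Boris are not the same type" — false. ✓
  Walt (knave): "Boris and Ivan are both knights or both knaves" — false. ✓
  Yusuf (knight): "at least one of the following is true: Jing is a knight; Walt is a knave" — true. ✓
  Jing (knight): "at least 1 of us is a knave" — true. ✓
This is the unique consistent assignment.

Knights: Boris, Yusuf, and Jing. Knaves: Ivan and Walt.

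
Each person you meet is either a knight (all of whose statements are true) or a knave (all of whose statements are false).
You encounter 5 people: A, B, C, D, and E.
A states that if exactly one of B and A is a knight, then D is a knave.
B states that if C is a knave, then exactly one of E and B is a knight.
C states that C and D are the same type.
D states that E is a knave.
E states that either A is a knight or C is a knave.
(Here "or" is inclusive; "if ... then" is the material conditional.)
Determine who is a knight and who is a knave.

Knights: B, C, and D. Knaves: A and E.

As a knave, A's statement "if exactly one of B and A is a knight, then D is a knave" should be False; it is.
B is a knight; "if C is a knave, then exactly one of E and B is a knight" is True, as required.
C (knight): "C and D are the same type" — True. ✓
As a knight, D's statement "E is a knave" should be True; it is.
E is a knave, and the claim "either A is a knight or C is a knave" is indeed False.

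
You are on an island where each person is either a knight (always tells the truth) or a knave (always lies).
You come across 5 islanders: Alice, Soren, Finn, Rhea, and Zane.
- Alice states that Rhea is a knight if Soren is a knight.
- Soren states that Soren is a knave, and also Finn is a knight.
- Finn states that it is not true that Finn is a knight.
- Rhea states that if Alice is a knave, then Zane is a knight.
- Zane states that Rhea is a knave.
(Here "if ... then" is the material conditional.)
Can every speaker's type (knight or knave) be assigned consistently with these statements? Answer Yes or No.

No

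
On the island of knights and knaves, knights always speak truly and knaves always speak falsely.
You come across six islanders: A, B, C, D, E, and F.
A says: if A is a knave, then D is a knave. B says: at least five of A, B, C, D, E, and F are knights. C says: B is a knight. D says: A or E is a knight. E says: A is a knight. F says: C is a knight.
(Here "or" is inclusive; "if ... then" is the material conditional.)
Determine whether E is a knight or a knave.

E is a knight.

Consistent assignments: {A=knight, B=knight, C=knight, D=knight, E=knight, F=knight}; {A=knight, B=knave, C=knave, D=knight, E=knight, F=knave}
In every consistent assignment, E is a knight.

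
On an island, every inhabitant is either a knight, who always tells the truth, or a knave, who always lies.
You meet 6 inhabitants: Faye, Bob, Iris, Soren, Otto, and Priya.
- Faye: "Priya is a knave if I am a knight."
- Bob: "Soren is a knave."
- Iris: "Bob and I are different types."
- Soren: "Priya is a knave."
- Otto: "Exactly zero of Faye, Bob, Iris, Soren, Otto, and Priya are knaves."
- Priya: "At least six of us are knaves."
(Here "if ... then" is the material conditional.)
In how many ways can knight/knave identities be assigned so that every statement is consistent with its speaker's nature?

2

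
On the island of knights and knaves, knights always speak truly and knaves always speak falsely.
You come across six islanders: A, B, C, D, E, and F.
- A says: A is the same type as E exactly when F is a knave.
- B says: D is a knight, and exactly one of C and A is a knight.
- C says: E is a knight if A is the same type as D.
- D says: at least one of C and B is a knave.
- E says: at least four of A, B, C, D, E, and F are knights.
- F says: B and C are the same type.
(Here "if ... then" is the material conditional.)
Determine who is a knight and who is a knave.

A is a knight, B is a knave, C is a knight, D is a knight, E is a knight, and F is a knave.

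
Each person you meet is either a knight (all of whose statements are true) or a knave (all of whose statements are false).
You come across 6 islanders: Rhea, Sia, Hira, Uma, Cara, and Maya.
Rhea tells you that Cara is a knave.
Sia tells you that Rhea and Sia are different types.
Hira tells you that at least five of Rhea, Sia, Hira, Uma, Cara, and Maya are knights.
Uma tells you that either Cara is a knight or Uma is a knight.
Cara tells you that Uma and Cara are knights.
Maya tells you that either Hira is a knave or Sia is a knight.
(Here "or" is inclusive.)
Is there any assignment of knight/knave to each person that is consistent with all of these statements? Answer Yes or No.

One consistent assignment: Rhea=knave, Sia=knight, Hira=knight, Uma=knight, Cara=knight, Maya=knight.

Yes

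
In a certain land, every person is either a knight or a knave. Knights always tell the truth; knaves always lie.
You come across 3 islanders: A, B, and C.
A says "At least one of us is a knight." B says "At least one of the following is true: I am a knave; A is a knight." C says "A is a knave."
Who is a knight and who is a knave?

A is a knight, so "at least one of us is a knight" must be True — and it is.
Since B is a knight, "at least one of the following is true: I am a knave; A is a knight" needs to be True, which holds.
C (knave): "A is a knave" — False. ✓

A is a knight, B is a knight, and C is a knave.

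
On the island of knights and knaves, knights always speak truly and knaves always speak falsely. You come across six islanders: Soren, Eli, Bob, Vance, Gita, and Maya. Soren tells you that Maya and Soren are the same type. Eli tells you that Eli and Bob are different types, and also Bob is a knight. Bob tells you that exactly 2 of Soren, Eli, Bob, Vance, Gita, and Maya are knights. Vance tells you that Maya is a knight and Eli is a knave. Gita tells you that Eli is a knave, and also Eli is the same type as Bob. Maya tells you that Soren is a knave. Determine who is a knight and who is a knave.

Soren (knave): "Maya and Soren are the same type" — False. ✓
Eli is a knave; "Eli and Bob are different types, and also Bob is a knight" is False, as required.
Bob (knave): "exactly 2 of Soren, Eli, Bob, Vance, Gita, and Maya are knights" — False. ✓
Since Vance is a knight, "Maya is a knight and Eli is a knave" needs to be true, which holds.
Gita (knight): "Eli is a knave, and also Eli is the same type as Bob" — true. ✓
Maya is a knight, and the claim "Soren is a knave" is indeed true.

Soren is a knave, Eli is a knave, Bob is a knave, Vance is a knight, Gita is a knight, and Maya is a knight.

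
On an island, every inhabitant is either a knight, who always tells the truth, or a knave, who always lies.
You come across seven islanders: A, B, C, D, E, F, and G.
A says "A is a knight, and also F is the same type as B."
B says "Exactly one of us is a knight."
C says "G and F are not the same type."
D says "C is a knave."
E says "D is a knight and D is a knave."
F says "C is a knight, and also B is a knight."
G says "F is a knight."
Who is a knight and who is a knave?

A is a knight, B is a knave, C is a knave, D is a knight, E is a knave, F is a knave, and G is a knave.

A is a knight, so "A is a knight, and also F is the same type as B" must be true — and it is.
B (knave): "exactly one of us is a knight" — False. ✓
C (knave): "G and F are not the same type" — False. ✓
As a knight, D's statement "C is a knave" should be true; it is.
E is a knave, and the claim "D is a knight and D is a knave" is indeed False.
F is a knave, and the claim "C is a knight, and also B is a knight" is indeed False.
As a knave, G's statement "F is a knight" should be False; it is.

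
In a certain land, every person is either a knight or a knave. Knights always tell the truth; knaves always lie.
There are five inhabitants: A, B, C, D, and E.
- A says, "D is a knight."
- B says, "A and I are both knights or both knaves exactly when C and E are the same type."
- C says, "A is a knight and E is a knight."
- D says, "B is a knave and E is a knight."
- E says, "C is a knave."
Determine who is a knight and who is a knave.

Suppose A is a knight. Then A's statement "D is a knight" would have to be true. Checking the 16 ways to assign the others, none is consistent with every speaker.
(For instance, with B=knight, C=knave, D=knave, E=knight, A's claim "D is a knight" comes out false where it would need to be true.)
So A must be a knave, making "D is a knight" false. Taking A=knave, B=knight, C=knave, D=knave, E=knight, each remaining statement checks out:
  B (knight): "A and I are both knights or both knaves exactly when C and E are the same type" — true. ✓
  C (knave): "A is a knight and E is a knight" — false. ✓
  D (knave): "B is a knave and E is a knight" — false. ✓
  E (knight): "C is a knave" — true. ✓
This is the unique consistent assignment.

A is a knave, B is a knight, C is a knave, D is a knave, and E is a knight.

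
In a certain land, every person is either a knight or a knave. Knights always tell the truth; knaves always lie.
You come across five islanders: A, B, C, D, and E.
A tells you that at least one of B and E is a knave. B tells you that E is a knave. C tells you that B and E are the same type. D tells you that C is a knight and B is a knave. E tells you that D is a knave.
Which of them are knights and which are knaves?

Since A is a knight, "at least one of B and E is a knave" needs to be True, which holds.
As a knave, B's statement "E is a knave" should be False; it is.
Since C is a knave, "B and E are the same type" needs to be False, which holds.
D is a knave, and the claim "C is a knight and B is a knave" is indeed False.
E (knight): "D is a knave" — True. ✓

A is a knight, B is a knave, C is a knave, D is a knave, and E is a knight.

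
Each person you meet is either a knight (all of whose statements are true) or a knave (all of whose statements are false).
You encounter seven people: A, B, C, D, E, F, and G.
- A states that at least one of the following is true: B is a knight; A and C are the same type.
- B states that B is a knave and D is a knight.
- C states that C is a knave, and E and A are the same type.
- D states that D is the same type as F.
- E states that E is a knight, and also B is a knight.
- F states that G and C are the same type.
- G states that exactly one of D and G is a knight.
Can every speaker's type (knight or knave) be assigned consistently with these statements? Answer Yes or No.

Checking all 128 assignments, each has at least one speaker whose statement's truth value contradicts their type.

No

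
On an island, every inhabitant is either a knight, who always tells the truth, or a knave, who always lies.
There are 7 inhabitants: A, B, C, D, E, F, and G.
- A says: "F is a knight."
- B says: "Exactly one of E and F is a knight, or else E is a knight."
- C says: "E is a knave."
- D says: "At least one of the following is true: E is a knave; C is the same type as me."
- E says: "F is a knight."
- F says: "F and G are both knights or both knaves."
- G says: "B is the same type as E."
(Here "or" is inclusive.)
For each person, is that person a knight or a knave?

A is a knave, B is a knave, C is a knight, D is a knight, E is a knave, F is a knave, and G is a knight.

A is a knave, so "F is a knight" must be False — and it is.
B is a knave; "exactly one of E and F is a knight, or else E is a knight" is False, as required.
C is a knight, so "E is a knave" must be true — and it is.
D is a knight; "at least one of the following is true: E is a knave; C is the same type as me" is true, as required.
E is a knave; "F is a knight" is False, as required.
F is a knave, so "F and G are both knights or both knaves" must be False — and it is.
G is a knight; "B is the same type as E" is true, as required.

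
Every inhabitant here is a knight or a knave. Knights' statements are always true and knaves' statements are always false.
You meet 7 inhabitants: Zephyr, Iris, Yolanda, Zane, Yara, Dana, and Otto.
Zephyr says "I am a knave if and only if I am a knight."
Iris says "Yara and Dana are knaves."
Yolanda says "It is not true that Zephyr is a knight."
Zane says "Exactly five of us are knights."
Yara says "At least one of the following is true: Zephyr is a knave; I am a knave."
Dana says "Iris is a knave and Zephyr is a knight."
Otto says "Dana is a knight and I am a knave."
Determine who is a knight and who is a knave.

Zephyr is a knave, and the claim "I am a knave if and only if I am a knight" is indeed false.
Iris is a knave, so "Yara and Dana are knaves" must be false — and it is.
As a knight, Yolanda's statement "it is not true that Zephyr is a knight" should be true; it is.
Zane is a knave; "exactly five of us are knights" is false, as required.
Yara is a knight, and the claim "at least one of the following is true: Zephyr is a knave; I am a knave" is indeed true.
Since Dana is a knave, "Iris is a knave and Zephyr is a knight" needs to be false, which holds.
Otto is a knave, and the claim "Dana is a knight and I am a knave" is indeed false.

Zephyr is a knave, Iris is a knave, Yolanda is a knight, Zane is a knave, Yara is a knight, Dana is a knave, and Otto is a knave.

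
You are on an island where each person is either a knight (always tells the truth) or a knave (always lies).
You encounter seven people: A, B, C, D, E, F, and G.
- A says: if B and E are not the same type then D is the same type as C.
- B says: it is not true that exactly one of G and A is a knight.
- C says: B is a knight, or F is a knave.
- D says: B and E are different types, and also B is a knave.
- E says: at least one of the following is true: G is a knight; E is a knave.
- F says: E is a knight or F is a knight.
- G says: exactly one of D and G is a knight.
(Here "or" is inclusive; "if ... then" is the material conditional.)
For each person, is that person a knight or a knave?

Knights: A, B, C, E, F, and G. Knaves: D.

Since A is a knight, "if B and E are not the same type then D is the same type as C" needs to be true, which holds.
As a knight, B's statement "it is not true that exactly one of G and A is a knight" should be true; it is.
C is a knight, so "B is a knight, or F is a knave" must be true — and it is.
D is a knave; "B and E are different types, and also B is a knave" is False, as required.
As a knight, E's statement "at least one of the following is true: G is a knight; E is a knave" should be true; it is.
F (knight): "E is a knight or F is a knight" — true. ✓
As a knight, G's statement "exactly one of D and G is a knight" should be true; it is.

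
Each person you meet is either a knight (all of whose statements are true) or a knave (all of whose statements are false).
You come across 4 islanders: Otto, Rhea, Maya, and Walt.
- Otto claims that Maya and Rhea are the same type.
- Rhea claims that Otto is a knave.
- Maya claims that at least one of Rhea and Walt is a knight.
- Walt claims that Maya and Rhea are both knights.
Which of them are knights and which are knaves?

Otto is a knight, Rhea is a knave, Maya is a knave, and Walt is a knave.

Otto is a knight; "Maya and Rhea are the same type" is True, as required.
Rhea is a knave, so "Otto is a knave" must be false — and it is.
Maya (knave): "at least one of Rhea and Walt is a knight" — false. ✓
Walt is a knave; "Maya and Rhea are both knights" is false, as required.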